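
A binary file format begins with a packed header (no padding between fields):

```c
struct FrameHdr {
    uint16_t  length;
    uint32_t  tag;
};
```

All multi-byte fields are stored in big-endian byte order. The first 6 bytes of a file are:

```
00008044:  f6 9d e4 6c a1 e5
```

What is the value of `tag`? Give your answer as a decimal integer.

`tag` follows `length` (2 bytes), so it starts at byte offset 2 and occupies 4 bytes.
Bytes at offsets 2..5: E4 6C A1 E5.
Big-endian: lowest address holds the most-significant byte.
The bytes are already most-significant first: 0xE46CA1E5.
0xE46CA1E5 = 3832324581.

3832324581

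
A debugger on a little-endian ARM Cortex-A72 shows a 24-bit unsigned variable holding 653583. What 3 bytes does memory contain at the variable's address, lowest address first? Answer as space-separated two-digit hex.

0F F9 09

653583 in hexadecimal, padded to 24 bits, is 0x09F90F.
Split into bytes (most-significant first): 09 F9 0F.
In little-endian order the low byte comes first in memory.
So at ascending addresses the bytes are 0F F9 09.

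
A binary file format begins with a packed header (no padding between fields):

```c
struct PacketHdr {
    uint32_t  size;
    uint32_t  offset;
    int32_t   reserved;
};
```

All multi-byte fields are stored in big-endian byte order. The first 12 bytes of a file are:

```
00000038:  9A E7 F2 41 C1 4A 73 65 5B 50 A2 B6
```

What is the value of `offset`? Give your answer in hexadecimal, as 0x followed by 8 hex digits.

`offset` follows `size` (4 bytes), so it starts at byte offset 4 and occupies 4 bytes.
Bytes at offsets 4..7: C1 4A 73 65.
Big-endian stores the most-significant byte at the lowest address.
The bytes are already most-significant first: 0xC14A7365.

0xC14A7365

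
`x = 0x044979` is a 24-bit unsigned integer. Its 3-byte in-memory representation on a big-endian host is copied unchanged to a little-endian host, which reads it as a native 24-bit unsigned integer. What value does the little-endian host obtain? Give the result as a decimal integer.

Stored big-endian, the bytes at ascending addresses are 04 49 79.
Read back as little-endian, the first byte is least significant, giving 0x794904.
0x794904 = 7948548.

7948548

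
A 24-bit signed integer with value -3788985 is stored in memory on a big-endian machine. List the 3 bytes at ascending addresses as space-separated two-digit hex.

Two's complement of -3788985 in 24 bits: 3788985 = 0x39D0B9; invert → 0xC62F46; add 1 → 0xC62F47.
Split into bytes (most-significant first): C6 2F 47.
In big-endian order the high byte comes first in memory.
So the memory order matches the most-significant-first order: C6 2F 47.

C6 2F 47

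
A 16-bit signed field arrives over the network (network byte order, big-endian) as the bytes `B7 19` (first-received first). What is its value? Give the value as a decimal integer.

-18663

Big-endian stores the most-significant byte at the lowest address.
The bytes are already most-significant first: 0xB719.
Top bit is set, so as a signed 16-bit value this is 0xB719 − 2^16 = -18663.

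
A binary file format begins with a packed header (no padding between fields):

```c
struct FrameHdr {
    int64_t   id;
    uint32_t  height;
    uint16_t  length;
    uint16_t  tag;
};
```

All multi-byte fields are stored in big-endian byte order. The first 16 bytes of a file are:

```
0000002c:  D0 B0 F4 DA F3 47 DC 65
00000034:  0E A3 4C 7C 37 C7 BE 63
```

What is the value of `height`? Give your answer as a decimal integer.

245582972

`height` follows `id` (8 bytes), so it starts at byte offset 8 and occupies 4 bytes.
Bytes at offsets 8..11: 0E A3 4C 7C.
Big-endian: lowest address holds the most-significant byte.
The bytes are already most-significant first: 0x0EA34C7C.
0x0EA34C7C = 245582972.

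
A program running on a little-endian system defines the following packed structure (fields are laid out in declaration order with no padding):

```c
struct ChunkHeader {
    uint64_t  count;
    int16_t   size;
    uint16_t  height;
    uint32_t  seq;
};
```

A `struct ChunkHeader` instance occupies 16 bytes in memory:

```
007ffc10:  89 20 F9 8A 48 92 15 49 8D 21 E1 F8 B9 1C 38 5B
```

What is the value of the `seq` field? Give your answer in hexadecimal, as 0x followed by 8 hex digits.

`seq` follows `count` (8 B), `size` (2 B), `height` (2 B), so it starts at offset 8 + 2 + 2 = 12 and occupies 4 bytes.
Bytes at offsets 12..15: B9 1C 38 5B.
In little-endian order the low byte comes first in memory.
Reassemble most-significant byte first: 5B 38 1C B9 → 0x5B381CB9.

0x5B381CB9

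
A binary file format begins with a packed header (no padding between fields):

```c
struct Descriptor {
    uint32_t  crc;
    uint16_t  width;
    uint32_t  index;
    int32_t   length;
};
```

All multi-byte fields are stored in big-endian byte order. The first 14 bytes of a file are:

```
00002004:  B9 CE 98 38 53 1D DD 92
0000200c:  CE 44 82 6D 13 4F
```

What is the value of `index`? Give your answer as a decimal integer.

3717385796

`index` follows `crc` (4 B), `width` (2 B), so it starts at offset 4 + 2 = 6 and occupies 4 bytes.
Bytes at offsets 6..9: DD 92 CE 44.
In big-endian order the high byte comes first in memory.
The bytes are already most-significant first: 0xDD92CE44.
0xDD92CE44 = 3717385796.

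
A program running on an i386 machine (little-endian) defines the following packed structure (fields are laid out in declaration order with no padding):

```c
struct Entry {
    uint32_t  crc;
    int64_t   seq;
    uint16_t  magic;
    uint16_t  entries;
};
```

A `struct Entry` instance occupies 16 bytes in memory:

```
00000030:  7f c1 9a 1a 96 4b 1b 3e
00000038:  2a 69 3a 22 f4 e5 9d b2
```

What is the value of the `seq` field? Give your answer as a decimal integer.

2466399376090286998

`seq` follows `crc` (4 bytes), so it starts at byte offset 4 and occupies 8 bytes.
Bytes at offsets 4..11: 96 4B 1B 3E 2A 69 3A 22.
Little-endian: lowest address holds the least-significant byte.
Reassemble most-significant byte first: 22 3A 69 2A 3E 1B 4B 96 → 0x223A692A3E1B4B96.
0x223A692A3E1B4B96 = 2466399376090286998.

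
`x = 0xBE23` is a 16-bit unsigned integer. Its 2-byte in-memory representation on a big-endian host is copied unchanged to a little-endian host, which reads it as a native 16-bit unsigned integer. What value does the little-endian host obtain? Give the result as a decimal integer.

Stored big-endian, the bytes at ascending addresses are BE 23.
Read back as little-endian, the first byte is least significant, giving 0x23BE.
0x23BE = 9150.

9150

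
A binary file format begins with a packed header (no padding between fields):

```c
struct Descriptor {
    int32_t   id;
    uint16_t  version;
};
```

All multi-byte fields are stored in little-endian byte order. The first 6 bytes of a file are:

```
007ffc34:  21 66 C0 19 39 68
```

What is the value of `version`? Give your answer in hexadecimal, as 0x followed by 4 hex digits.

`version` follows `id` (4 bytes), so it starts at byte offset 4 and occupies 2 bytes.
Bytes at offsets 4..5: 39 68.
Little-endian: lowest address holds the least-significant byte.
Reassemble most-significant byte first: 68 39 → 0x6839.

0x6839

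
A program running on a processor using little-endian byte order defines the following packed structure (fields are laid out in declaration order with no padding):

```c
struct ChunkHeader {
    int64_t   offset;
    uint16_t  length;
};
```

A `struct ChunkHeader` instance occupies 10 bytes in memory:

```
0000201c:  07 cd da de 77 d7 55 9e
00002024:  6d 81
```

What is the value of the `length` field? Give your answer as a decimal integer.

33133

`length` follows `offset` (8 bytes), so it starts at byte offset 8 and occupies 2 bytes.
Bytes at offsets 8..9: 6D 81.
Little-endian stores the least-significant byte at the lowest address.
Reassemble most-significant byte first: 81 6D → 0x816D.
0x816D = 33133.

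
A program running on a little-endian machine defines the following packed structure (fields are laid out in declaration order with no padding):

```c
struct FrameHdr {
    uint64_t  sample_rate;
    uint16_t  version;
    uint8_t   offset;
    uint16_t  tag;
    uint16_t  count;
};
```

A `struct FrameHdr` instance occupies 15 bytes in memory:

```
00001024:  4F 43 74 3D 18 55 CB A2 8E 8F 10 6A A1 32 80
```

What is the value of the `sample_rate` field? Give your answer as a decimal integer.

`sample_rate` is the first field, at byte offset 0, occupying 8 bytes.
Bytes at offsets 0..7: 4F 43 74 3D 18 55 CB A2.
Little-endian: lowest address holds the least-significant byte.
Reassemble most-significant byte first: A2 CB 55 18 3D 74 43 4F → 0xA2CB55183D74434F.
0xA2CB55183D74434F = 11730563217015194447.

11730563217015194447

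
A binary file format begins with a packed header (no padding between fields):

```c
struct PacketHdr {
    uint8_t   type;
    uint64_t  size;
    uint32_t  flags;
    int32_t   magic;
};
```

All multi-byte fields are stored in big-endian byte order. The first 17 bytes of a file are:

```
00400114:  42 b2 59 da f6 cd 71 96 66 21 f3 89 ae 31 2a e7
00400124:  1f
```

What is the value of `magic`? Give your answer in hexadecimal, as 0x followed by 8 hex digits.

`magic` follows `type` (1 B), `size` (8 B), `flags` (4 B), so it starts at offset 1 + 8 + 4 = 13 and occupies 4 bytes.
Bytes at offsets 13..16: 31 2A E7 1F.
In big-endian order the high byte comes first in memory.
The bytes are already most-significant first: 0x312AE71F.

0x312AE71F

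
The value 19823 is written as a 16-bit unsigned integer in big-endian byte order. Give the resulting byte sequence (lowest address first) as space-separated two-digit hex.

4D 6F

19823 in hexadecimal, padded to 16 bits, is 0x4D6F.
Split into bytes (most-significant first): 4D 6F.
Big-endian: lowest address holds the most-significant byte.
So the memory order matches the most-significant-first order: 4D 6F.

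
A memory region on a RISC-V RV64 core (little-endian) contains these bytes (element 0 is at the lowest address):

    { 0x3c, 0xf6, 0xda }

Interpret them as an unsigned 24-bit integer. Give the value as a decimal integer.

14349884

Little-endian stores the least-significant byte at the lowest address.
Reassemble most-significant byte first: DA F6 3C → 0xDAF63C.
0xDAF63C = 14349884.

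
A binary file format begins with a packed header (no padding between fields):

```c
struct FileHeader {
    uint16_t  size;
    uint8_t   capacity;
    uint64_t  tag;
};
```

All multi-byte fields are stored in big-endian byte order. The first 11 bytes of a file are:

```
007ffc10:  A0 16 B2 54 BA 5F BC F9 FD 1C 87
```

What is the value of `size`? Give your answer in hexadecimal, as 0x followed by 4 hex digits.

0xA016

`size` is the first field, at byte offset 0, occupying 2 bytes.
Bytes at offsets 0..1: A0 16.
Big-endian stores the most-significant byte at the lowest address.
The bytes are already most-significant first: 0xA016.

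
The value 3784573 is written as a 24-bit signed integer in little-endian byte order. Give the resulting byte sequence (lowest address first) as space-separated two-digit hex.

7D BF 39

3784573 in hexadecimal, padded to 24 bits, is 0x39BF7D.
Split into bytes (most-significant first): 39 BF 7D.
Little-endian stores the least-significant byte at the lowest address.
So at ascending addresses the bytes are 7D BF 39.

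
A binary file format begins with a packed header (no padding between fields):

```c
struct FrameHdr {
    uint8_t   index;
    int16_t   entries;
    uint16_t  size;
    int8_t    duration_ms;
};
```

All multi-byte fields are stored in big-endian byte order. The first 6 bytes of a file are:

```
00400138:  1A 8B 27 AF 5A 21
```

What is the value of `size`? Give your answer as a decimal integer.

`size` follows `index` (1 B), `entries` (2 B), so it starts at offset 1 + 2 = 3 and occupies 2 bytes.
Bytes at offsets 3..4: AF 5A.
In big-endian order the high byte comes first in memory.
The bytes are already most-significant first: 0xAF5A.
0xAF5A = 44890.

44890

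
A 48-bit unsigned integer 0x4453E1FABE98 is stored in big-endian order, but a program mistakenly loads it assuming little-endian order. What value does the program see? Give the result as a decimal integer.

167946020279108

Stored big-endian, the bytes at ascending addresses are 44 53 E1 FA BE 98.
Read back as little-endian, the first byte is least significant, giving 0x98BEFAE15344.
0x98BEFAE15344 = 167946020279108.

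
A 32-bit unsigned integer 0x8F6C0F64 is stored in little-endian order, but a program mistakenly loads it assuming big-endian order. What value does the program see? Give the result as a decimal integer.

1678732431

Stored little-endian, the bytes at ascending addresses are 64 0F 6C 8F.
Read back as big-endian, the last byte is least significant, giving 0x640F6C8F.
0x640F6C8F = 1678732431.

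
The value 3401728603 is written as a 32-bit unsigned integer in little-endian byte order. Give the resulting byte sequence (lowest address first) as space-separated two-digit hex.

5B 42 C2 CA

3401728603 in hexadecimal, padded to 32 bits, is 0xCAC2425B.
Split into bytes (most-significant first): CA C2 42 5B.
Little-endian: lowest address holds the least-significant byte.
So at ascending addresses the bytes are 5B 42 C2 CA.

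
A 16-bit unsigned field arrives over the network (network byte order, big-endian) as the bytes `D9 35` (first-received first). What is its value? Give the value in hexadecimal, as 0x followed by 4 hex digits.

0xD935

In big-endian order the high byte comes first in memory.
The bytes are already most-significant first: 0xD935.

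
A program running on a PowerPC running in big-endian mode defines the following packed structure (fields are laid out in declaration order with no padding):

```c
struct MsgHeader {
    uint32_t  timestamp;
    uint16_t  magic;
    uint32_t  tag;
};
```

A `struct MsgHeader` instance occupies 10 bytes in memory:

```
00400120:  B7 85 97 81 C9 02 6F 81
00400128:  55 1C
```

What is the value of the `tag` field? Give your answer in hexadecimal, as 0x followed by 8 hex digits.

0x6F81551C

`tag` follows `timestamp` (4 B), `magic` (2 B), so it starts at offset 4 + 2 = 6 and occupies 4 bytes.
Bytes at offsets 6..9: 6F 81 55 1C.
Big-endian: lowest address holds the most-significant byte.
The bytes are already most-significant first: 0x6F81551C.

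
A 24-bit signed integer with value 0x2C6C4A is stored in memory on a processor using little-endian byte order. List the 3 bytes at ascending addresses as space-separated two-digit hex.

Split into bytes (most-significant first): 2C 6C 4A.
In little-endian order the low byte comes first in memory.
So at ascending addresses the bytes are 4A 6C 2C.

4A 6C 2C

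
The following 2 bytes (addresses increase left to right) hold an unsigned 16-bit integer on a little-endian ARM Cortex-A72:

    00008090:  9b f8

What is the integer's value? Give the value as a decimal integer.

63643

Little-endian: lowest address holds the least-significant byte.
Reassemble most-significant byte first: F8 9B → 0xF89B.
0xF89B = 63643.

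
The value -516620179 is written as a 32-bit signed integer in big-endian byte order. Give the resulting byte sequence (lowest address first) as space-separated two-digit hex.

E1 35 00 6D

Two's complement of -516620179 in 32 bits: 516620179 = 0x1ECAFF93; invert → 0xE135006C; add 1 → 0xE135006D.
Split into bytes (most-significant first): E1 35 00 6D.
Big-endian: lowest address holds the most-significant byte.
So the memory order matches the most-significant-first order: E1 35 00 6D.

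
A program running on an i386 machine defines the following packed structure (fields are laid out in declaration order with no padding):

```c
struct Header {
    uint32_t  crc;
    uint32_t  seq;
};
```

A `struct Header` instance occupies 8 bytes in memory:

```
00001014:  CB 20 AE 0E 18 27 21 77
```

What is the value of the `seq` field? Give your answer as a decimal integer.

`seq` follows `crc` (4 bytes), so it starts at byte offset 4 and occupies 4 bytes.
Bytes at offsets 4..7: 18 27 21 77.
Little-endian: lowest address holds the least-significant byte.
Reassemble most-significant byte first: 77 21 27 18 → 0x77212718.
0x77212718 = 1998661400.

1998661400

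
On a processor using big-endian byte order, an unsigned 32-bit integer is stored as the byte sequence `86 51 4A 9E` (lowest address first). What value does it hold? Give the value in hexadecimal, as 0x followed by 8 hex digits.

0x86514A9E

Big-endian stores the most-significant byte at the lowest address.
The bytes are already most-significant first: 0x86514A9E.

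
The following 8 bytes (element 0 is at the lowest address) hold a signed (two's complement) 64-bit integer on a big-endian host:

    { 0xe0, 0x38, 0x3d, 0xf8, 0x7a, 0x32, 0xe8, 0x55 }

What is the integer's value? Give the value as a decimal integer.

-2290012273106556843

Big-endian stores the most-significant byte at the lowest address.
The bytes are already most-significant first: 0xE0383DF87A32E855.
Top bit is set, so as a signed 64-bit value this is 0xE0383DF87A32E855 − 2^64 = -2290012273106556843.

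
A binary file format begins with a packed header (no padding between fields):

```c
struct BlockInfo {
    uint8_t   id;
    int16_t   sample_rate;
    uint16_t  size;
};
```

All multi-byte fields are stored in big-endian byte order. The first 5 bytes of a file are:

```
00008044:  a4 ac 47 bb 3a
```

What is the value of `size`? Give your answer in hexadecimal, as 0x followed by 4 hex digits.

`size` follows `id` (1 B), `sample_rate` (2 B), so it starts at offset 1 + 2 = 3 and occupies 2 bytes.
Bytes at offsets 3..4: BB 3A.
Big-endian stores the most-significant byte at the lowest address.
The bytes are already most-significant first: 0xBB3A.

0xBB3A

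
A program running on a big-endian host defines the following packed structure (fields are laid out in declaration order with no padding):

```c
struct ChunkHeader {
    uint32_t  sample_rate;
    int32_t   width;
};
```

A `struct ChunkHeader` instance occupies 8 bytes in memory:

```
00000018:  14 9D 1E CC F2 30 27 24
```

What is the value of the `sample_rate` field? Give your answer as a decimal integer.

`sample_rate` is the first field, at byte offset 0, occupying 4 bytes.
Bytes at offsets 0..3: 14 9D 1E CC.
Big-endian stores the most-significant byte at the lowest address.
The bytes are already most-significant first: 0x149D1ECC.
0x149D1ECC = 345841356.

345841356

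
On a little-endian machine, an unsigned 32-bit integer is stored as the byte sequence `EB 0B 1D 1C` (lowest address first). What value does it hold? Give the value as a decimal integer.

471665643

In little-endian order the low byte comes first in memory.
Reassemble most-significant byte first: 1C 1D 0B EB → 0x1C1D0BEB.
0x1C1D0BEB = 471665643.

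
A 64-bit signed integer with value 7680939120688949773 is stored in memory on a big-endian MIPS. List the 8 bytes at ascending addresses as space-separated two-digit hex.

7680939120688949773 in hexadecimal, padded to 64 bits, is 0x6A982D6F5610EA0D.
Split into bytes (most-significant first): 6A 98 2D 6F 56 10 EA 0D.
In big-endian order the high byte comes first in memory.
So the memory order matches the most-significant-first order: 6A 98 2D 6F 56 10 EA 0D.

6A 98 2D 6F 56 10 EA 0D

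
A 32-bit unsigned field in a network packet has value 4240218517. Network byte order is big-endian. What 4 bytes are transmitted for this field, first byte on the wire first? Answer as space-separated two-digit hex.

4240218517 in hexadecimal, padded to 32 bits, is 0xFCBC9995.
Split into bytes (most-significant first): FC BC 99 95.
Big-endian stores the most-significant byte at the lowest address.
So the memory order matches the most-significant-first order: FC BC 99 95.

FC BC 99 95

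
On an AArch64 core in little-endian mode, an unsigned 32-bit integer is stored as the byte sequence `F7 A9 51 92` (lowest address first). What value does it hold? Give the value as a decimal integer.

2454825463

Little-endian: lowest address holds the least-significant byte.
Reassemble most-significant byte first: 92 51 A9 F7 → 0x9251A9F7.
0x9251A9F7 = 2454825463.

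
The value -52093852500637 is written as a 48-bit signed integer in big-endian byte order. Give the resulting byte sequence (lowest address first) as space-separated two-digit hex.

D0 9E F4 6D 3D 63

Two's complement of -52093852500637 in 48 bits: 52093852500637 = 0x2F610B92C29D; invert → 0xD09EF46D3D62; add 1 → 0xD09EF46D3D63.
Split into bytes (most-significant first): D0 9E F4 6D 3D 63.
Big-endian: lowest address holds the most-significant byte.
So the memory order matches the most-significant-first order: D0 9E F4 6D 3D 63.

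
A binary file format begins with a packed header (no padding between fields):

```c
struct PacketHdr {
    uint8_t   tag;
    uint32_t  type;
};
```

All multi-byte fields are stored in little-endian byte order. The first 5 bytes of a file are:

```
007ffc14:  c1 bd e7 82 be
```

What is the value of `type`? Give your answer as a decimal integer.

`type` follows `tag` (1 byte), so it starts at byte offset 1 and occupies 4 bytes.
Bytes at offsets 1..4: BD E7 82 BE.
In little-endian order the low byte comes first in memory.
Reassemble most-significant byte first: BE 82 E7 BD → 0xBE82E7BD.
0xBE82E7BD = 3196250045.

3196250045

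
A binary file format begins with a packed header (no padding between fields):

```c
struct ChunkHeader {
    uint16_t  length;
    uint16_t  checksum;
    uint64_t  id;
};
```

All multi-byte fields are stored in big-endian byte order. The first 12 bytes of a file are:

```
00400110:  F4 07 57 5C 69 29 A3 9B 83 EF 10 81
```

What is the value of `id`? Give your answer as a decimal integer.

`id` follows `length` (2 B), `checksum` (2 B), so it starts at offset 2 + 2 = 4 and occupies 8 bytes.
Bytes at offsets 4..11: 69 29 A3 9B 83 EF 10 81.
In big-endian order the high byte comes first in memory.
The bytes are already most-significant first: 0x6929A39B83EF1081.
0x6929A39B83EF1081 = 7577767736356311169.

7577767736356311169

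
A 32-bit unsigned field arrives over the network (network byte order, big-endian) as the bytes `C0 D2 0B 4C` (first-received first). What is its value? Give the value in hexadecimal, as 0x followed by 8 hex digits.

0xC0D20B4C

Big-endian: lowest address holds the most-significant byte.
The bytes are already most-significant first: 0xC0D20B4C.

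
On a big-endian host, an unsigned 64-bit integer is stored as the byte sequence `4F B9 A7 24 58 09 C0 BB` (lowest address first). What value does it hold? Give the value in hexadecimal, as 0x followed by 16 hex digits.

0x4FB9A7245809C0BB

Big-endian: lowest address holds the most-significant byte.
The bytes are already most-significant first: 0x4FB9A7245809C0BB.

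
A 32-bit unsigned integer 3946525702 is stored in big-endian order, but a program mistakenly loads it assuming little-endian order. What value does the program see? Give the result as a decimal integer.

104086507

3946525702 in 32-bit hexadecimal is 0xEB3B3406.
Stored big-endian, the bytes at ascending addresses are EB 3B 34 06.
Read back as little-endian, the first byte is least significant, giving 0x06343BEB.
0x06343BEB = 104086507.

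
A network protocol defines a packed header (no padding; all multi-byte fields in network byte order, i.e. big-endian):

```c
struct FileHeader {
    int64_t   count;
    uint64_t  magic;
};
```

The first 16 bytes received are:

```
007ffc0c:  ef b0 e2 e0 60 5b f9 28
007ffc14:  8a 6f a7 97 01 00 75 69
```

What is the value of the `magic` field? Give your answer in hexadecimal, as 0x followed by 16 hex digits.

`magic` follows `count` (8 bytes), so it starts at byte offset 8 and occupies 8 bytes.
Bytes at offsets 8..15: 8A 6F A7 97 01 00 75 69.
Big-endian: lowest address holds the most-significant byte.
The bytes are already most-significant first: 0x8A6FA79701007569.

0x8A6FA79701007569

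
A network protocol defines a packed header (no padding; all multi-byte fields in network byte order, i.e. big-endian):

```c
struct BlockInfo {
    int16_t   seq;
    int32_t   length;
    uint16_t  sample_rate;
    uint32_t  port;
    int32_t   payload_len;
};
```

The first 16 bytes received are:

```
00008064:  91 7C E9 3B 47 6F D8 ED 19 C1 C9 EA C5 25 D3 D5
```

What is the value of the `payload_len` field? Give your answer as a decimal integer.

`payload_len` follows `seq` (2 B), `length` (4 B), `sample_rate` (2 B), `port` (4 B), so it starts at offset 2 + 4 + 2 + 4 = 12 and occupies 4 bytes.
Bytes at offsets 12..15: C5 25 D3 D5.
Big-endian: lowest address holds the most-significant byte.
The bytes are already most-significant first: 0xC525D3D5.
Top bit is set, so as a signed 32-bit value this is 0xC525D3D5 − 2^32 = -987376683.

-987376683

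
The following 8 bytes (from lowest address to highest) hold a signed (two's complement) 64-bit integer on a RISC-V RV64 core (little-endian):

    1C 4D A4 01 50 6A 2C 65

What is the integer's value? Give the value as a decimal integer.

7290318788663463196

Little-endian: lowest address holds the least-significant byte.
Reassemble most-significant byte first: 65 2C 6A 50 01 A4 4D 1C → 0x652C6A5001A44D1C.
0x652C6A5001A44D1C = 7290318788663463196.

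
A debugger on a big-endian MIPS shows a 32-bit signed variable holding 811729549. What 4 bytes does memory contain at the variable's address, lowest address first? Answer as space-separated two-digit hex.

30 62 02 8D

811729549 in hexadecimal, padded to 32 bits, is 0x3062028D.
Split into bytes (most-significant first): 30 62 02 8D.
Big-endian: lowest address holds the most-significant byte.
So the memory order matches the most-significant-first order: 30 62 02 8D.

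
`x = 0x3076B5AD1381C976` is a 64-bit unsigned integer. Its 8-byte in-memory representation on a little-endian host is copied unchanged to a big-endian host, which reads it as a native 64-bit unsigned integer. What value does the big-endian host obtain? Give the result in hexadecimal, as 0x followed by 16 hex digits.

Stored little-endian, the bytes at ascending addresses are 76 C9 81 13 AD B5 76 30.
Read back as big-endian, the last byte is least significant, giving 0x76C98113ADB57630.

0x76C98113ADB57630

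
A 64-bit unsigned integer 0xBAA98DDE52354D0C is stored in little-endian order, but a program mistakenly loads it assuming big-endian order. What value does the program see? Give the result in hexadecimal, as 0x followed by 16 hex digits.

0x0C4D3552DE8DA9BA

Stored little-endian, the bytes at ascending addresses are 0C 4D 35 52 DE 8D A9 BA.
Read back as big-endian, the last byte is least significant, giving 0x0C4D3552DE8DA9BA.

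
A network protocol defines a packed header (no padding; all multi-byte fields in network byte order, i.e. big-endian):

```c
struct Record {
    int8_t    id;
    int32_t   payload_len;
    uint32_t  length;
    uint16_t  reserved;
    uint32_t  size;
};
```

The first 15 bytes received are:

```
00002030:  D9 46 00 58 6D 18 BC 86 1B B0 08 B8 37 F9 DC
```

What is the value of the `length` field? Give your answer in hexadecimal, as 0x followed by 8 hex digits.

0x18BC861B

`length` follows `id` (1 B), `payload_len` (4 B), so it starts at offset 1 + 4 = 5 and occupies 4 bytes.
Bytes at offsets 5..8: 18 BC 86 1B.
Big-endian: lowest address holds the most-significant byte.
The bytes are already most-significant first: 0x18BC861B.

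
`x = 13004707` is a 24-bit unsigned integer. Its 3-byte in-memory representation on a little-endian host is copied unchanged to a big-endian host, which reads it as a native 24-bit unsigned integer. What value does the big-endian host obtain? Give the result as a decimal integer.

10710982

13004707 in 24-bit hexadecimal is 0xC66FA3.
Stored little-endian, the bytes at ascending addresses are A3 6F C6.
Read back as big-endian, the last byte is least significant, giving 0xA36FC6.
0xA36FC6 = 10710982.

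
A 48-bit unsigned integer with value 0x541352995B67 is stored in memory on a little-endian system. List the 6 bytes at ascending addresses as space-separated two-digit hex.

67 5B 99 52 13 54

Split into bytes (most-significant first): 54 13 52 99 5B 67.
Little-endian: lowest address holds the least-significant byte.
So at ascending addresses the bytes are 67 5B 99 52 13 54.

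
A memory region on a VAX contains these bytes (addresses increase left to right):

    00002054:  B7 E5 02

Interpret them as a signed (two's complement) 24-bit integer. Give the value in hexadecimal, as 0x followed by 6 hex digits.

0x02E5B7

In little-endian order the low byte comes first in memory.
Reassemble most-significant byte first: 02 E5 B7 → 0x02E5B7.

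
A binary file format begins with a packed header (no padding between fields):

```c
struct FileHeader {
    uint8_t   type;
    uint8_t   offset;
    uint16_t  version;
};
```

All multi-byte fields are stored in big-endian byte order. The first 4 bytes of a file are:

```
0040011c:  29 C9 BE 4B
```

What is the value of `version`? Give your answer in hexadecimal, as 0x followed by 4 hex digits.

0xBE4B

`version` follows `type` (1 B), `offset` (1 B), so it starts at offset 1 + 1 = 2 and occupies 2 bytes.
Bytes at offsets 2..3: BE 4B.
In big-endian order the high byte comes first in memory.
The bytes are already most-significant first: 0xBE4B.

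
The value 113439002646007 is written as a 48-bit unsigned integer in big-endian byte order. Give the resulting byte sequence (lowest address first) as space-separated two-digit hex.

113439002646007 in hexadecimal, padded to 48 bits, is 0x672C1374D5F7.
Split into bytes (most-significant first): 67 2C 13 74 D5 F7.
Big-endian stores the most-significant byte at the lowest address.
So the memory order matches the most-significant-first order: 67 2C 13 74 D5 F7.

67 2C 13 74 D5 F7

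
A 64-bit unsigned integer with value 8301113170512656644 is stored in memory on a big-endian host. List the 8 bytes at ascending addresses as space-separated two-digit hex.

73 33 7A 72 88 B9 39 04

8301113170512656644 in hexadecimal, padded to 64 bits, is 0x73337A7288B93904.
Split into bytes (most-significant first): 73 33 7A 72 88 B9 39 04.
Big-endian: lowest address holds the most-significant byte.
So the memory order matches the most-significant-first order: 73 33 7A 72 88 B9 39 04.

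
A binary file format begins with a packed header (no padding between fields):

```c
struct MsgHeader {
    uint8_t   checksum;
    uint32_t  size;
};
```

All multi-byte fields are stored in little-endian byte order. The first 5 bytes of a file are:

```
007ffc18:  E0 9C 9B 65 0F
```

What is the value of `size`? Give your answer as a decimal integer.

258317212

`size` follows `checksum` (1 byte), so it starts at byte offset 1 and occupies 4 bytes.
Bytes at offsets 1..4: 9C 9B 65 0F.
Little-endian stores the least-significant byte at the lowest address.
Reassemble most-significant byte first: 0F 65 9B 9C → 0x0F659B9C.
0x0F659B9C = 258317212.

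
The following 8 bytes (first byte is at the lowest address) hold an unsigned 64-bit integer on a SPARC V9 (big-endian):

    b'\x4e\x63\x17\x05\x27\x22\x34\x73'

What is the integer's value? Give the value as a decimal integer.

Big-endian stores the most-significant byte at the lowest address.
The bytes are already most-significant first: 0x4E63170527223473.
0x4E63170527223473 = 5648383668551562355.

5648383668551562355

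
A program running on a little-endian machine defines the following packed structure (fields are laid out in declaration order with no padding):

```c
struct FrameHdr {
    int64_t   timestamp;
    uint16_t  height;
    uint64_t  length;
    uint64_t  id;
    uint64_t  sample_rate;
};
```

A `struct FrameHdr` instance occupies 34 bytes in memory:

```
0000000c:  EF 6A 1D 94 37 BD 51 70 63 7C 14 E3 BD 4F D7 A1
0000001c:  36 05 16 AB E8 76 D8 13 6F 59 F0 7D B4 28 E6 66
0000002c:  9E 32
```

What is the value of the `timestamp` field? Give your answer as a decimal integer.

`timestamp` is the first field, at byte offset 0, occupying 8 bytes.
Bytes at offsets 0..7: EF 6A 1D 94 37 BD 51 70.
Little-endian stores the least-significant byte at the lowest address.
Reassemble most-significant byte first: 70 51 BD 37 94 1D 6A EF → 0x7051BD37941D6AEF.
0x7051BD37941D6AEF = 8093458051767298799.

8093458051767298799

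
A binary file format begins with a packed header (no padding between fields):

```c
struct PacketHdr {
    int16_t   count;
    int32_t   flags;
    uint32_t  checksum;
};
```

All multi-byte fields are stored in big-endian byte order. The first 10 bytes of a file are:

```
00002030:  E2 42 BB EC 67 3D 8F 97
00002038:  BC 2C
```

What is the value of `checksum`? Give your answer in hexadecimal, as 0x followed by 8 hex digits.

0x8F97BC2C

`checksum` follows `count` (2 B), `flags` (4 B), so it starts at offset 2 + 4 = 6 and occupies 4 bytes.
Bytes at offsets 6..9: 8F 97 BC 2C.
In big-endian order the high byte comes first in memory.
The bytes are already most-significant first: 0x8F97BC2C.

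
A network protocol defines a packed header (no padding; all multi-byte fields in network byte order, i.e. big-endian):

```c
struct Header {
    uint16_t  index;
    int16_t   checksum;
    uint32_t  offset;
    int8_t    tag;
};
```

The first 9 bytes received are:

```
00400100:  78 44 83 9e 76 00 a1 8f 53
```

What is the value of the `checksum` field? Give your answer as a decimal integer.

-31842

`checksum` follows `index` (2 bytes), so it starts at byte offset 2 and occupies 2 bytes.
Bytes at offsets 2..3: 83 9E.
Big-endian stores the most-significant byte at the lowest address.
The bytes are already most-significant first: 0x839E.
Top bit is set, so as a signed 16-bit value this is 0x839E − 2^16 = -31842.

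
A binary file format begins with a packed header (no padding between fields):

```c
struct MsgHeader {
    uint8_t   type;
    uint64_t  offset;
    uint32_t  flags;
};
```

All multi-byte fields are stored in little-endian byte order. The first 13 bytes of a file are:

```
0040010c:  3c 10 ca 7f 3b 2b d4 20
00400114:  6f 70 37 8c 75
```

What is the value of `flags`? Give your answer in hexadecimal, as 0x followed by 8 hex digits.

`flags` follows `type` (1 B), `offset` (8 B), so it starts at offset 1 + 8 = 9 and occupies 4 bytes.
Bytes at offsets 9..12: 70 37 8C 75.
Little-endian stores the least-significant byte at the lowest address.
Reassemble most-significant byte first: 75 8C 37 70 → 0x758C3770.

0x758C3770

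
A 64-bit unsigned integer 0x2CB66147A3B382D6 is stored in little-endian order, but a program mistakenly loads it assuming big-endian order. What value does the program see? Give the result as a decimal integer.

15457114384947590700

Stored little-endian, the bytes at ascending addresses are D6 82 B3 A3 47 61 B6 2C.
Read back as big-endian, the last byte is least significant, giving 0xD682B3A34761B62C.
0xD682B3A34761B62C = 15457114384947590700.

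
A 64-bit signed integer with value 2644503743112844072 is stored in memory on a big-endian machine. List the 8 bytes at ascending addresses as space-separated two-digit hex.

2644503743112844072 in hexadecimal, padded to 64 bits, is 0x24B32A24A76E9328.
Split into bytes (most-significant first): 24 B3 2A 24 A7 6E 93 28.
Big-endian stores the most-significant byte at the lowest address.
So the memory order matches the most-significant-first order: 24 B3 2A 24 A7 6E 93 28.

24 B3 2A 24 A7 6E 93 28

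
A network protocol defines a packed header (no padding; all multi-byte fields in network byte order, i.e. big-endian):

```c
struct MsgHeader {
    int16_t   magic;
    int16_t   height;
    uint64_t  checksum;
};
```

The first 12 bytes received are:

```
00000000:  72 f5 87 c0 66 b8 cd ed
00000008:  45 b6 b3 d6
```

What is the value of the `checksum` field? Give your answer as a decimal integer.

`checksum` follows `magic` (2 B), `height` (2 B), so it starts at offset 2 + 2 = 4 and occupies 8 bytes.
Bytes at offsets 4..11: 66 B8 CD ED 45 B6 B3 D6.
Big-endian stores the most-significant byte at the lowest address.
The bytes are already most-significant first: 0x66B8CDED45B6B3D6.
0x66B8CDED45B6B3D6 = 7401892406543954902.

7401892406543954902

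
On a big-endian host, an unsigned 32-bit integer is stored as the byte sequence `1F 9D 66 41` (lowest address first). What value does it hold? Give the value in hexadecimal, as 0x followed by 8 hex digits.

Big-endian: lowest address holds the most-significant byte.
The bytes are already most-significant first: 0x1F9D6641.

0x1F9D6641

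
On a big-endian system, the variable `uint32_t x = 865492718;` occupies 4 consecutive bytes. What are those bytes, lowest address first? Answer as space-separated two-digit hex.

33 96 5E EE

865492718 in hexadecimal, padded to 32 bits, is 0x33965EEE.
Split into bytes (most-significant first): 33 96 5E EE.
Big-endian stores the most-significant byte at the lowest address.
So the memory order matches the most-significant-first order: 33 96 5E EE.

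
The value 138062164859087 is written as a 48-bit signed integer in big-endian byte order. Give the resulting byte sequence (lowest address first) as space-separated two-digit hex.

7D 91 1A 4B 18 CF

138062164859087 in hexadecimal, padded to 48 bits, is 0x7D911A4B18CF.
Split into bytes (most-significant first): 7D 91 1A 4B 18 CF.
In big-endian order the high byte comes first in memory.
So the memory order matches the most-significant-first order: 7D 91 1A 4B 18 CF.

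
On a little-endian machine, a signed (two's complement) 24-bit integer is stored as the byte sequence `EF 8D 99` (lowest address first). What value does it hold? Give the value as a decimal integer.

-6713873

Little-endian: lowest address holds the least-significant byte.
Reassemble most-significant byte first: 99 8D EF → 0x998DEF.
Top bit is set, so as a signed 24-bit value this is 0x998DEF − 2^24 = -6713873.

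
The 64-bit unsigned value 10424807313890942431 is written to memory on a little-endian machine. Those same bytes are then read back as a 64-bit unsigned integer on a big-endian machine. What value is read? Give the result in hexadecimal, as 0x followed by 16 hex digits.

10424807313890942431 in 64-bit hexadecimal is 0x90AC5B04DC5D1DDF.
Stored little-endian, the bytes at ascending addresses are DF 1D 5D DC 04 5B AC 90.
Read back as big-endian, the last byte is least significant, giving 0xDF1D5DDC045BAC90.

0xDF1D5DDC045BAC90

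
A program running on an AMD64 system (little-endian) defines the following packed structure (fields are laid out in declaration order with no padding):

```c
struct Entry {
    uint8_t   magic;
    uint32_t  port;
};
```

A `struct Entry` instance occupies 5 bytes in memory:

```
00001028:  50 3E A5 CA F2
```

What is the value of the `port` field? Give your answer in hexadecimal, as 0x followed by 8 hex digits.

`port` follows `magic` (1 byte), so it starts at byte offset 1 and occupies 4 bytes.
Bytes at offsets 1..4: 3E A5 CA F2.
Little-endian: lowest address holds the least-significant byte.
Reassemble most-significant byte first: F2 CA A5 3E → 0xF2CAA53E.

0xF2CAA53E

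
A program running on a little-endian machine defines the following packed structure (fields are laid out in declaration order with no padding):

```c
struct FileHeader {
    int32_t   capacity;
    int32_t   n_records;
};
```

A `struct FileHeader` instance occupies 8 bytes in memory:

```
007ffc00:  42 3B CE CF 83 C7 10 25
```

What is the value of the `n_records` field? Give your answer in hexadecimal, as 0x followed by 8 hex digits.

`n_records` follows `capacity` (4 bytes), so it starts at byte offset 4 and occupies 4 bytes.
Bytes at offsets 4..7: 83 C7 10 25.
In little-endian order the low byte comes first in memory.
Reassemble most-significant byte first: 25 10 C7 83 → 0x2510C783.

0x2510C783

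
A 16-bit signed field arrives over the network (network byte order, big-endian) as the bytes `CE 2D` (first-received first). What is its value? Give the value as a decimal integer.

-12755

Big-endian: lowest address holds the most-significant byte.
The bytes are already most-significant first: 0xCE2D.
Top bit is set, so as a signed 16-bit value this is 0xCE2D − 2^16 = -12755.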